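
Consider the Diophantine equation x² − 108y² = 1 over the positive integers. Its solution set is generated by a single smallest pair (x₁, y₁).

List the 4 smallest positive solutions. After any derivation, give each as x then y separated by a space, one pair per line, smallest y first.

√108 → a₀=10, period (2,1,1,4,1,1,2,20); ℓ=8 even so k=7
i=0: a=10 ⇒ p=10, q=1
i=1: a=2 ⇒ p=21, q=2
…
i=4: a=4 ⇒ p=239, q=23
i=5: a=1 ⇒ p=291, q=28
i=6: a=1 ⇒ p=530, q=51
i=7: a=2 ⇒ p=1351, q=130
fundamental: x₁=1351, y₁=130  (since 1825201 − 108·16900 = 1)
k=2:  x_2 = 1351·1351+108·130·130 = 3650401,  y_2 = 1351·130+130·1351 = 351260
k=3:  x_3 = 1351·3650401+108·130·351260 = 9863382151,  y_3 = 1351·351260+130·3650401 = 949104390
k=4:  x_4 = 1351·9863382151+108·130·949104390 = 26650854921601,  y_4 = 1351·949104390+130·9863382151 = 2564479710520

1351 130
3650401 351260
9863382151 949104390
26650854921601 2564479710520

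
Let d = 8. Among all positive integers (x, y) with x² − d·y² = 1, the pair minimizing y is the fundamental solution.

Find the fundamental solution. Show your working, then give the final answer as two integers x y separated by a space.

[2; 1,4] for √8; ℓ=2 ⇒ convergent index 1
i=0: a=2 ⇒ p=2, q=1
i=1: a=1 ⇒ p=3, q=1
(x₁, y₁) = (3, 1);  3² − 8·1² = 1 ✓

3 1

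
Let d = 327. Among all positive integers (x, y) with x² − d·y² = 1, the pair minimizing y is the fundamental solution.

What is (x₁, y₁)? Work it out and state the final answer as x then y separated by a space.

217 12

√327 = [18; 12,36, …], period ℓ=2 (even) → k=1
step 0: (18, 1)  from 18·(1,0) + (0,1)
step 1: (217, 12)  from 12·(18,1) + (1,0)
fundamental: x₁=217, y₁=12  (since 47089 − 327·144 = 1)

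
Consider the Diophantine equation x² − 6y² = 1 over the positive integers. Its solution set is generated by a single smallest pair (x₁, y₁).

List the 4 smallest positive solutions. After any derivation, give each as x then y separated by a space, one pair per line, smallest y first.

5 2
49 20
485 198
4801 1960

[2; 2,4] for √6; ℓ=2 ⇒ convergent index 1
a_0=2:  p_0=2·1+0=2,  q_0=2·0+1=1
a_1=2:  p_1=2·2+1=5,  q_1=2·1+0=2
(x₁, y₁) = (5, 2);  5² − 6·2² = 1 ✓
(5+2√6)^2 = 49 + 20√6
(5+2√6)^3 = 485 + 198√6
(5+2√6)^4 = 4801 + 1960√6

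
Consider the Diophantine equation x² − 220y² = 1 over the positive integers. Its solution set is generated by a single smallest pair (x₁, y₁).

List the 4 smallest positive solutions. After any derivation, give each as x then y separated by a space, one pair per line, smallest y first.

89 6
15841 1068
2819609 190098
501874561 33836376

d=220: √d = [14; 1,4,1,28] (ℓ=4, even), read p_3/q_3
k=0  a_k=14  p_k/q_k = 14/1
k=1  a_k=1  p_k/q_k = 15/1
k=2  a_k=4  p_k/q_k = 74/5
k=3  a_k=1  p_k/q_k = 89/6
→ (89, 6).  Check: 89²=7921, 220·6²=7920, difference 1.
(89+6√220)^2 = 15841 + 1068√220
(89+6√220)^3 = 2819609 + 190098√220
(89+6√220)^4 = 501874561 + 33836376√220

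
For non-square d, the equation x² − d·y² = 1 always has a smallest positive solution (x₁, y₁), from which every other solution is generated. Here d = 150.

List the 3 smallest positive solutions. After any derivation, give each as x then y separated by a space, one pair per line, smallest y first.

√150 → a₀=12, period (4,24); ℓ=2 even so k=1
k=0  a_k=12  p_k/q_k = 12/1
k=1  a_k=4  p_k/q_k = 49/4
→ (49, 4).  Check: 49²=2401, 150·4²=2400, difference 1.
(x_2, y_2) = (49·49 + 150·4·4, 49·4 + 4·49) = (4801, 392)
(x_3, y_3) = (49·4801 + 150·4·392, 49·392 + 4·4801) = (470449, 38412)

49 4
4801 392
470449 38412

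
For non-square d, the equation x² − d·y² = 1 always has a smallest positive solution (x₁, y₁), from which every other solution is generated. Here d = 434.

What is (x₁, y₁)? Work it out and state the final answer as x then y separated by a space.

125 6

√434 = [20; 1,4,1,40, …], period ℓ=4 (even) → k=3
step 0: (20, 1)  from 20·(1,0) + (0,1)
step 1: (21, 1)  from 1·(20,1) + (1,0)
step 2: (104, 5)  from 4·(21,1) + (20,1)
step 3: (125, 6)  from 1·(104,5) + (21,1)
fundamental: x₁=125, y₁=6  (since 15625 − 434·36 = 1)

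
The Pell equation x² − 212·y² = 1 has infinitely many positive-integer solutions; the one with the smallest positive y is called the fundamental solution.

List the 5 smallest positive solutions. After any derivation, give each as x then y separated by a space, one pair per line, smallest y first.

66249 4550
8777860001 602865900
1163048894346249 79878526013650
154101652394311440001 10583744939153731800
20418160737778428282906249 1402325036868112630022750

d=212: √d = [14; 1,1,3,1,1,…,1,1,28] (ℓ=14, even), read p_13/q_13
i=0: a=14 ⇒ p=14, q=1
i=1: a=1 ⇒ p=15, q=1
i=2: a=1 ⇒ p=29, q=2
i=3: a=3 ⇒ p=102, q=7
i=4: a=1 ⇒ p=131, q=9
…
i=7: a=6 ⇒ p=2417, q=166
i=8: a=1 ⇒ p=2781, q=191
…
i=11: a=3 ⇒ p=29135, q=2001
i=12: a=1 ⇒ p=37114, q=2549
i=13: a=1 ⇒ p=66249, q=4550
(x₁, y₁) = (66249, 4550);  66249² − 212·4550² = 1 ✓
(x_2, y_2) = (66249·66249 + 212·4550·4550, 66249·4550 + 4550·66249) = (8777860001, 602865900)
(x_3, y_3) = (66249·8777860001 + 212·4550·602865900, 66249·602865900 + 4550·8777860001) = (1163048894346249, 79878526013650)
(x_4, y_4) = (66249·1163048894346249 + 212·4550·79878526013650, 66249·79878526013650 + 4550·1163048894346249) = (154101652394311440001, 10583744939153731800)
(x_5, y_5) = (66249·154101652394311440001 + 212·4550·10583744939153731800, 66249·10583744939153731800 + 4550·154101652394311440001) = (20418160737778428282906249, 1402325036868112630022750)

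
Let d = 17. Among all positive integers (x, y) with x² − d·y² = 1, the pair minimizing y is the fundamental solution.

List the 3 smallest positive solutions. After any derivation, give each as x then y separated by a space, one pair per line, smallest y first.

33 8
2177 528
143649 34840

d=17: √d = [4; 8] (ℓ=1, odd), read p_1/q_1
i=0: a=4 ⇒ p=4, q=1
i=1: a=8 ⇒ p=33, q=8
(x₁, y₁) = (33, 8);  33² − 17·8² = 1 ✓
(33+8√17)^2 = 2177 + 528√17
(33+8√17)^3 = 143649 + 34840√17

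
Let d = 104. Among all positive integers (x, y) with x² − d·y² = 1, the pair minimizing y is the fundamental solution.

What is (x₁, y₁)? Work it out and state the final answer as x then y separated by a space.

51 5

√104 → a₀=10, period (5,20); ℓ=2 even so k=1
a_0=10:  p_0=10·1+0=10,  q_0=10·0+1=1
a_1=5:  p_1=5·10+1=51,  q_1=5·1+0=5
(x₁, y₁) = (51, 5);  51² − 104·5² = 1 ✓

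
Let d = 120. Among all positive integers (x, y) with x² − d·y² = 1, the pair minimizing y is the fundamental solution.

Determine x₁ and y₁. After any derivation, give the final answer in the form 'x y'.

11 1

√120 = [10; 1,20, …], period ℓ=2 (even) → k=1
i=0: a=10 ⇒ p=10, q=1
i=1: a=1 ⇒ p=11, q=1
→ (11, 1).  Check: 11²=121, 120·1²=120, difference 1.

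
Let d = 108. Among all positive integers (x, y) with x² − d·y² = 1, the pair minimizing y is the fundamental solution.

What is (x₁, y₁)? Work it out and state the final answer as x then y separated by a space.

√108 → a₀=10, period (2,1,1,4,1,1,2,20); ℓ=8 even so k=7
k=0  a_k=10  p_k/q_k = 10/1
k=1  a_k=2  p_k/q_k = 21/2
k=2  a_k=1  p_k/q_k = 31/3
k=3  a_k=1  p_k/q_k = 52/5
k=4  a_k=4  p_k/q_k = 239/23
k=5  a_k=1  p_k/q_k = 291/28
k=6  a_k=1  p_k/q_k = 530/51
k=7  a_k=2  p_k/q_k = 1351/130
→ (1351, 130).  Check: 1351²=1825201, 108·130²=1825200, difference 1.

1351 130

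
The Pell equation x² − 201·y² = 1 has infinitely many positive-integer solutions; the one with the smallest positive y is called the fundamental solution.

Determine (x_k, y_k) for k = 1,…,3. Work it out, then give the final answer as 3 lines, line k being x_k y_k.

√201 = [14; 5,1,1,1,2,…,1,5,28, …], period ℓ=14 (even) → k=13
k=0  a_k=14  p_k/q_k = 14/1
k=1  a_k=5  p_k/q_k = 71/5
k=2  a_k=1  p_k/q_k = 85/6
k=3  a_k=1  p_k/q_k = 156/11
k=4  a_k=1  p_k/q_k = 241/17
k=5  a_k=2  p_k/q_k = 638/45
k=6  a_k=1  p_k/q_k = 879/62
k=7  a_k=8  p_k/q_k = 7670/541
k=8  a_k=1  p_k/q_k = 8549/603
k=9  a_k=2  p_k/q_k = 24768/1747
…
k=11  a_k=1  p_k/q_k = 58085/4097
k=12  a_k=1  p_k/q_k = 91402/6447
k=13  a_k=5  p_k/q_k = 515095/36332
(x₁, y₁) = (515095, 36332);  515095² − 201·36332² = 1 ✓
k=2:  x_2 = 515095·515095+201·36332·36332 = 530645718049,  y_2 = 515095·36332+36332·515095 = 37428863080
k=3:  x_3 = 515095·530645718049+201·36332·37428863080 = 546665912276384215,  y_3 = 515095·37428863080+36332·530645718049 = 38558840456348868

515095 36332
530645718049 37428863080
546665912276384215 38558840456348868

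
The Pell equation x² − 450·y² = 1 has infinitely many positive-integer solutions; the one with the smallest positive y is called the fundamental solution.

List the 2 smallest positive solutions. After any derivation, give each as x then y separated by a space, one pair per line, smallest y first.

19601 924
768398401 36222648

√450 = [21; 4,1,2,4,2,1,4,42, …], period ℓ=8 (even) → k=7
i=0: a=21 ⇒ p=21, q=1
i=1: a=4 ⇒ p=85, q=4
…
i=5: a=2 ⇒ p=2885, q=136
i=6: a=1 ⇒ p=4179, q=197
i=7: a=4 ⇒ p=19601, q=924
(x₁, y₁) = (19601, 924);  19601² − 450·924² = 1 ✓
n=2: (19601,924)∘(19601,924) = (19601·19601+450·924·924, 19601·924+924·19601) = (768398401,36222648)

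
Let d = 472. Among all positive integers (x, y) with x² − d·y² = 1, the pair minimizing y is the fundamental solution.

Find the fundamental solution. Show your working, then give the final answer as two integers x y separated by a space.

[21; 1,2,1,1,1,…,2,1,42] for √472; ℓ=14 ⇒ convergent index 13
step 0: (21, 1)  from 21·(1,0) + (0,1)
…
step 4: (152, 7)  from 1·(87,4) + (65,3)
…
step 6: (1108, 51)  from 4·(239,11) + (152,7)
step 7: (5779, 266)  from 5·(1108,51) + (239,11)
step 8: (24224, 1115)  from 4·(5779,266) + (1108,51)
step 9: (30003, 1381)  from 1·(24224,1115) + (5779,266)
…
step 12: (222687, 10250)  from 2·(84230,3877) + (54227,2496)
step 13: (306917, 14127)  from 1·(222687,10250) + (84230,3877)
fundamental: x₁=306917, y₁=14127  (since 94198044889 − 472·199572129 = 1)

306917 14127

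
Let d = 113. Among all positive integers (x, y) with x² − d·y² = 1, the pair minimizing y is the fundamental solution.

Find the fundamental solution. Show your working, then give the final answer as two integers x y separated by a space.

1204353 113296

d=113: √d = [10; 1,1,1,2,2,1,1,1,20] (ℓ=9, odd), read p_17/q_17
k=0  a_k=10  p_k/q_k = 10/1
k=1  a_k=1  p_k/q_k = 11/1
k=2  a_k=1  p_k/q_k = 21/2
k=3  a_k=1  p_k/q_k = 32/3
…
k=5  a_k=2  p_k/q_k = 202/19
…
k=7  a_k=1  p_k/q_k = 489/46
k=8  a_k=1  p_k/q_k = 776/73
k=9  a_k=20  p_k/q_k = 16009/1506
…
k=11  a_k=1  p_k/q_k = 32794/3085
k=12  a_k=1  p_k/q_k = 49579/4664
k=13  a_k=2  p_k/q_k = 131952/12413
k=14  a_k=2  p_k/q_k = 313483/29490
…
k=16  a_k=1  p_k/q_k = 758918/71393
k=17  a_k=1  p_k/q_k = 1204353/113296
fundamental: x₁=1204353, y₁=113296  (since 1450466148609 − 113·12835983616 = 1)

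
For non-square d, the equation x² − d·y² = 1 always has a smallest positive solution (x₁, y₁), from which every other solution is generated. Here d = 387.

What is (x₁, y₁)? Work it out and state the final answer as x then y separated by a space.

3482 177

√387 → a₀=19, period (1,2,19,2,1,38); ℓ=6 even so k=5
step 0: (19, 1)  from 19·(1,0) + (0,1)
step 1: (20, 1)  from 1·(19,1) + (1,0)
step 2: (59, 3)  from 2·(20,1) + (19,1)
step 3: (1141, 58)  from 19·(59,3) + (20,1)
step 4: (2341, 119)  from 2·(1141,58) + (59,3)
step 5: (3482, 177)  from 1·(2341,119) + (1141,58)
(x₁, y₁) = (3482, 177);  3482² − 387·177² = 1 ✓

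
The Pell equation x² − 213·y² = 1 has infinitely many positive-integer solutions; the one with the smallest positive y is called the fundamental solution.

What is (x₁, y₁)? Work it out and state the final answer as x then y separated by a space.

194399 13320

d=213: √d = [14; 1,1,2,6,1,8,1,6,2,1,1,28] (ℓ=12, even), read p_11/q_11
a_0=14:  p_0=14·1+0=14,  q_0=14·0+1=1
a_1=1:  p_1=1·14+1=15,  q_1=1·1+0=1
a_2=1:  p_2=1·15+14=29,  q_2=1·1+1=2
…
a_4=6:  p_4=6·73+29=467,  q_4=6·5+2=32
a_5=1:  p_5=1·467+73=540,  q_5=1·32+5=37
…
a_7=1:  p_7=1·4787+540=5327,  q_7=1·328+37=365
a_8=6:  p_8=6·5327+4787=36749,  q_8=6·365+328=2518
a_9=2:  p_9=2·36749+5327=78825,  q_9=2·2518+365=5401
a_10=1:  p_10=1·78825+36749=115574,  q_10=1·5401+2518=7919
a_11=1:  p_11=1·115574+78825=194399,  q_11=1·7919+5401=13320
fundamental: x₁=194399, y₁=13320  (since 37790971201 − 213·177422400 = 1)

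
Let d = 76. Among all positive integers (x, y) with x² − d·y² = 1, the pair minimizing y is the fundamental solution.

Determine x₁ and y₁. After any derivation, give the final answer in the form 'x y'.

57799 6630

d=76: √d = [8; 1,2,1,1,5,4,5,1,1,2,1,16] (ℓ=12, even), read p_11/q_11
a_0=8:  p_0=8·1+0=8,  q_0=8·0+1=1
…
a_3=1:  p_3=1·26+9=35,  q_3=1·3+1=4
…
a_7=5:  p_7=5·1421+340=7445,  q_7=5·163+39=854
a_8=1:  p_8=1·7445+1421=8866,  q_8=1·854+163=1017
a_9=1:  p_9=1·8866+7445=16311,  q_9=1·1017+854=1871
a_10=2:  p_10=2·16311+8866=41488,  q_10=2·1871+1017=4759
a_11=1:  p_11=1·41488+16311=57799,  q_11=1·4759+1871=6630
fundamental: x₁=57799, y₁=6630  (since 3340724401 − 76·43956900 = 1)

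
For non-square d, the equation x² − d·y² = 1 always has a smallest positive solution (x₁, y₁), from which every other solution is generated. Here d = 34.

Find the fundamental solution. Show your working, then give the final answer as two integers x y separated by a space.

[5; 1,4,1,10] for √34; ℓ=4 ⇒ convergent index 3
k=0  a_k=5  p_k/q_k = 5/1
…
k=2  a_k=4  p_k/q_k = 29/5
k=3  a_k=1  p_k/q_k = 35/6
→ (35, 6).  Check: 35²=1225, 34·6²=1224, difference 1.

35 6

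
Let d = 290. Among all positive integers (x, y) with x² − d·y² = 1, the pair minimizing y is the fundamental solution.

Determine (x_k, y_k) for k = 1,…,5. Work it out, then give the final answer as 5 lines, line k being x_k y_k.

[17; 34] for √290; ℓ=1 ⇒ convergent index 1
a_0=17:  p_0=17·1+0=17,  q_0=17·0+1=1
a_1=34:  p_1=34·17+1=579,  q_1=34·1+0=34
fundamental: x₁=579, y₁=34  (since 335241 − 290·1156 = 1)
n=2: (579,34)∘(579,34) = (579·579+290·34·34, 579·34+34·579) = (670481,39372)
n=3: (670481,39372)∘(579,34) = (579·670481+290·34·39372, 579·39372+34·670481) = (776416419,45592742)
n=4: (776416419,45592742)∘(579,34) = (579·776416419+290·34·45592742, 579·45592742+34·776416419) = (899089542721,52796355864)
n=5: (899089542721,52796355864)∘(579,34) = (579·899089542721+290·34·52796355864, 579·52796355864+34·899089542721) = (1041144914054499,61138134497770)

579 34
670481 39372
776416419 45592742
899089542721 52796355864
1041144914054499 61138134497770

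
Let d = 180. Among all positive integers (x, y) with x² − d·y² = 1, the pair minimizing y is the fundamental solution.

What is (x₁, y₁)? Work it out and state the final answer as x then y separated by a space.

161 12

d=180: √d = [13; 2,2,2,26] (ℓ=4, even), read p_3/q_3
k=0  a_k=13  p_k/q_k = 13/1
k=1  a_k=2  p_k/q_k = 27/2
k=2  a_k=2  p_k/q_k = 67/5
k=3  a_k=2  p_k/q_k = 161/12
→ (161, 12).  Check: 161²=25921, 180·12²=25920, difference 1.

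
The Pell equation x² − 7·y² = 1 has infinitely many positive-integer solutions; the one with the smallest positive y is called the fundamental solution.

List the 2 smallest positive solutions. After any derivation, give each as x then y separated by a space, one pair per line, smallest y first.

√7 → a₀=2, period (1,1,1,4); ℓ=4 even so k=3
k=0  a_k=2  p_k/q_k = 2/1
k=1  a_k=1  p_k/q_k = 3/1
k=2  a_k=1  p_k/q_k = 5/2
k=3  a_k=1  p_k/q_k = 8/3
(x₁, y₁) = (8, 3);  8² − 7·3² = 1 ✓
n=2: (8,3)∘(8,3) = (8·8+7·3·3, 8·3+3·8) = (127,48)

8 3
127 48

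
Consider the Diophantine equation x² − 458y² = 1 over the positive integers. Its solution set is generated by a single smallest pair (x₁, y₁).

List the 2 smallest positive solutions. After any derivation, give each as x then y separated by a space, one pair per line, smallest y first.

√458 → a₀=21, period (2,2,42); ℓ=3 odd so k=5
a_0=21:  p_0=21·1+0=21,  q_0=21·0+1=1
a_1=2:  p_1=2·21+1=43,  q_1=2·1+0=2
a_2=2:  p_2=2·43+21=107,  q_2=2·2+1=5
…
a_4=2:  p_4=2·4537+107=9181,  q_4=2·212+5=429
a_5=2:  p_5=2·9181+4537=22899,  q_5=2·429+212=1070
fundamental: x₁=22899, y₁=1070  (since 524364201 − 458·1144900 = 1)
k=2:  x_2 = 22899·22899+458·1070·1070 = 1048728401,  y_2 = 22899·1070+1070·22899 = 49003860

22899 1070
1048728401 49003860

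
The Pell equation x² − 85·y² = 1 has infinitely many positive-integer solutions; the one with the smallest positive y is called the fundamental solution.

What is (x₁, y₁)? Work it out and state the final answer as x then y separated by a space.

285769 30996

d=85: √d = [9; 4,1,1,4,18] (ℓ=5, odd), read p_9/q_9
a_0=9:  p_0=9·1+0=9,  q_0=9·0+1=1
…
a_5=18:  p_5=18·378+83=6887,  q_5=18·41+9=747
…
a_8=1:  p_8=1·34813+27926=62739,  q_8=1·3776+3029=6805
a_9=4:  p_9=4·62739+34813=285769,  q_9=4·6805+3776=30996
→ (285769, 30996).  Check: 285769²=81663921361, 85·30996²=81663921360, difference 1.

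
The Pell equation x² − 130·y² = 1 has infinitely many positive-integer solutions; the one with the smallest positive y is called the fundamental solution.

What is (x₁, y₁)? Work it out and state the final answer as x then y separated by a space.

6499 570

√130 → a₀=11, period (2,2,22); ℓ=3 odd so k=5
step 0: (11, 1)  from 11·(1,0) + (0,1)
step 1: (23, 2)  from 2·(11,1) + (1,0)
step 2: (57, 5)  from 2·(23,2) + (11,1)
step 3: (1277, 112)  from 22·(57,5) + (23,2)
step 4: (2611, 229)  from 2·(1277,112) + (57,5)
step 5: (6499, 570)  from 2·(2611,229) + (1277,112)
→ (6499, 570).  Check: 6499²=42237001, 130·570²=42237000, difference 1.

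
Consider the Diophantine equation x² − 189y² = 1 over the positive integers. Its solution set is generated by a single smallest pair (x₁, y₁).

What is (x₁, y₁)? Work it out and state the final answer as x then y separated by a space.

√189 → a₀=13, period (1,2,1,26); ℓ=4 even so k=3
k=0  a_k=13  p_k/q_k = 13/1
k=1  a_k=1  p_k/q_k = 14/1
k=2  a_k=2  p_k/q_k = 41/3
k=3  a_k=1  p_k/q_k = 55/4
(x₁, y₁) = (55, 4);  55² − 189·4² = 1 ✓

55 4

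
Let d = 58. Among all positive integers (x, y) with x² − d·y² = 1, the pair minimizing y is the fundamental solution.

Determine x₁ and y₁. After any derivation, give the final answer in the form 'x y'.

19603 2574

√58 → a₀=7, period (1,1,1,1,1,1,14); ℓ=7 odd so k=13
step 0: (7, 1)  from 7·(1,0) + (0,1)
…
step 3: (23, 3)  from 1·(15,2) + (8,1)
…
step 6: (99, 13)  from 1·(61,8) + (38,5)
…
step 8: (1546, 203)  from 1·(1447,190) + (99,13)
…
step 11: (7532, 989)  from 1·(4539,596) + (2993,393)
step 12: (12071, 1585)  from 1·(7532,989) + (4539,596)
step 13: (19603, 2574)  from 1·(12071,1585) + (7532,989)
fundamental: x₁=19603, y₁=2574  (since 384277609 − 58·6625476 = 1)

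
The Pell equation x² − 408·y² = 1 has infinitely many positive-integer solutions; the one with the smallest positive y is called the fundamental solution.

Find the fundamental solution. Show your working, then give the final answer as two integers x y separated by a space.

101 5

[20; 5,40] for √408; ℓ=2 ⇒ convergent index 1
i=0: a=20 ⇒ p=20, q=1
i=1: a=5 ⇒ p=101, q=5
(x₁, y₁) = (101, 5);  101² − 408·5² = 1 ✓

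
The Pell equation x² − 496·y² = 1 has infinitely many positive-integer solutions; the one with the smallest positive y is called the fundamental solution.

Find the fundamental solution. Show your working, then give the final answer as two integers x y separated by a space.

4620799 207480

d=496: √d = [22; 3,1,2,4,1,…,1,3,44] (ℓ=16, even), read p_15/q_15
i=0: a=22 ⇒ p=22, q=1
…
i=2: a=1 ⇒ p=89, q=4
…
i=5: a=1 ⇒ p=1314, q=59
…
i=7: a=2 ⇒ p=6080, q=273
…
i=10: a=1 ⇒ p=49709, q=2232
…
i=12: a=4 ⇒ p=389209, q=17476
…
i=14: a=1 ⇒ p=1252502, q=56239
i=15: a=3 ⇒ p=4620799, q=207480
fundamental: x₁=4620799, y₁=207480  (since 21351783398401 − 496·43047950400 = 1)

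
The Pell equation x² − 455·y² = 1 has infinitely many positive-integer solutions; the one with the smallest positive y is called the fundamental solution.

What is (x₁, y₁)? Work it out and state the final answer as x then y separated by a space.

√455 = [21; 3,42, …], period ℓ=2 (even) → k=1
a_0=21:  p_0=21·1+0=21,  q_0=21·0+1=1
a_1=3:  p_1=3·21+1=64,  q_1=3·1+0=3
fundamental: x₁=64, y₁=3  (since 4096 − 455·9 = 1)

64 3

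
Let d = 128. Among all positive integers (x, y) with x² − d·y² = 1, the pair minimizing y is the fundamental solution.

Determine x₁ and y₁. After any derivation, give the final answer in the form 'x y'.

577 51

√128 → a₀=11, period (3,5,3,22); ℓ=4 even so k=3
step 0: (11, 1)  from 11·(1,0) + (0,1)
…
step 2: (181, 16)  from 5·(34,3) + (11,1)
step 3: (577, 51)  from 3·(181,16) + (34,3)
(x₁, y₁) = (577, 51);  577² − 128·51² = 1 ✓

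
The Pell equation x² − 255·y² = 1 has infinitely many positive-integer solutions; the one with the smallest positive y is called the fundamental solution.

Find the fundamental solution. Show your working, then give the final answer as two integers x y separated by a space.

d=255: √d = [15; 1,30] (ℓ=2, even), read p_1/q_1
a_0=15:  p_0=15·1+0=15,  q_0=15·0+1=1
a_1=1:  p_1=1·15+1=16,  q_1=1·1+0=1
(x₁, y₁) = (16, 1);  16² − 255·1² = 1 ✓

16 1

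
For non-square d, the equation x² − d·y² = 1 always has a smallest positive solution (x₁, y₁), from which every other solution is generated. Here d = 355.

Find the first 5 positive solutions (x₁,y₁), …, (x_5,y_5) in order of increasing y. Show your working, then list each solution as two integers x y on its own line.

954809 50676
1823320452961 96771801768
3481845556741524089 184797174548553948
6648994948371812427335041 352892010866963721270096
12697040435316401858305944800249 673888936007564730309809629380

[18; 1,5,3,3,1,6,1,3,3,5,1,36] for √355; ℓ=12 ⇒ convergent index 11
step 0: (18, 1)  from 18·(1,0) + (0,1)
step 1: (19, 1)  from 1·(18,1) + (1,0)
…
step 5: (1545, 82)  from 1·(1187,63) + (358,19)
step 6: (10457, 555)  from 6·(1545,82) + (1187,63)
step 7: (12002, 637)  from 1·(10457,555) + (1545,82)
…
step 10: (803418, 42641)  from 5·(151391,8035) + (46463,2466)
step 11: (954809, 50676)  from 1·(803418,42641) + (151391,8035)
→ (954809, 50676).  Check: 954809²=911660226481, 355·50676²=911660226480, difference 1.
n=2: (954809,50676)∘(954809,50676) = (954809·954809+355·50676·50676, 954809·50676+50676·954809) = (1823320452961,96771801768)
n=3: (1823320452961,96771801768)∘(954809,50676) = (954809·1823320452961+355·50676·96771801768, 954809·96771801768+50676·1823320452961) = (3481845556741524089,184797174548553948)
n=4: (3481845556741524089,184797174548553948)∘(954809,50676) = (954809·3481845556741524089+355·50676·184797174548553948, 954809·184797174548553948+50676·3481845556741524089) = (6648994948371812427335041,352892010866963721270096)
n=5: (6648994948371812427335041,352892010866963721270096)∘(954809,50676) = (954809·6648994948371812427335041+355·50676·352892010866963721270096, 954809·352892010866963721270096+50676·6648994948371812427335041) = (12697040435316401858305944800249,673888936007564730309809629380)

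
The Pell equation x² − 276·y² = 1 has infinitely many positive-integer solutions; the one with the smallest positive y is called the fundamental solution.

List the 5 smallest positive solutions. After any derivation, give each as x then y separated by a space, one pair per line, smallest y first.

√276 → a₀=16, period (1,1,1,1,2,2,2,1,1,1,1,32); ℓ=12 even so k=11
k=0  a_k=16  p_k/q_k = 16/1
k=1  a_k=1  p_k/q_k = 17/1
k=2  a_k=1  p_k/q_k = 33/2
k=3  a_k=1  p_k/q_k = 50/3
k=4  a_k=1  p_k/q_k = 83/5
k=5  a_k=2  p_k/q_k = 216/13
…
k=8  a_k=1  p_k/q_k = 1761/106
k=9  a_k=1  p_k/q_k = 3007/181
k=10  a_k=1  p_k/q_k = 4768/287
k=11  a_k=1  p_k/q_k = 7775/468
(x₁, y₁) = (7775, 468);  7775² − 276·468² = 1 ✓
k=2:  x_2 = 7775·7775+276·468·468 = 120901249,  y_2 = 7775·468+468·7775 = 7277400
k=3:  x_3 = 7775·120901249+276·468·7277400 = 1880014414175,  y_3 = 7775·7277400+468·120901249 = 113163569532
k=4:  x_4 = 7775·1880014414175+276·468·113163569532 = 29234224019520001,  y_4 = 7775·113163569532+468·1880014414175 = 1759693498945200
k=5:  x_5 = 7775·29234224019520001+276·468·1759693498945200 = 454592181623521601375,  y_5 = 7775·1759693498945200+468·29234224019520001 = 27363233795434290468

7775 468
120901249 7277400
1880014414175 113163569532
29234224019520001 1759693498945200
454592181623521601375 27363233795434290468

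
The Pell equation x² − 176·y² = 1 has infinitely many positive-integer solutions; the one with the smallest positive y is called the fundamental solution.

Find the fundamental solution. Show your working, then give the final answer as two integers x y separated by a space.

199 15

[13; 3,1,3,26] for √176; ℓ=4 ⇒ convergent index 3
a_0=13:  p_0=13·1+0=13,  q_0=13·0+1=1
a_1=3:  p_1=3·13+1=40,  q_1=3·1+0=3
a_2=1:  p_2=1·40+13=53,  q_2=1·3+1=4
a_3=3:  p_3=3·53+40=199,  q_3=3·4+3=15
(x₁, y₁) = (199, 15);  199² − 176·15² = 1 ✓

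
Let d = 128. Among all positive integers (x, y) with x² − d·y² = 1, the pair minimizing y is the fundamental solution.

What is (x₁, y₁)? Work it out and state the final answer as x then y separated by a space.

577 51

d=128: √d = [11; 3,5,3,22] (ℓ=4, even), read p_3/q_3
i=0: a=11 ⇒ p=11, q=1
…
i=2: a=5 ⇒ p=181, q=16
i=3: a=3 ⇒ p=577, q=51
fundamental: x₁=577, y₁=51  (since 332929 − 128·2601 = 1)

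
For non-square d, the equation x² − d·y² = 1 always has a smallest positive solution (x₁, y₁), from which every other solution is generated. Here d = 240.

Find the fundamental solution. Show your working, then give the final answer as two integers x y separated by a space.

√240 = [15; 2,30, …], period ℓ=2 (even) → k=1
a_0=15:  p_0=15·1+0=15,  q_0=15·0+1=1
a_1=2:  p_1=2·15+1=31,  q_1=2·1+0=2
(x₁, y₁) = (31, 2);  31² − 240·2² = 1 ✓

31 2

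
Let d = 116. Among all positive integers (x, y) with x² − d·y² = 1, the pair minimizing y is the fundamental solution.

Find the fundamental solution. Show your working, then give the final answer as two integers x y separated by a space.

√116 = [10; 1,3,2,1,4,1,2,3,1,20, …], period ℓ=10 (even) → k=9
step 0: (10, 1)  from 10·(1,0) + (0,1)
step 1: (11, 1)  from 1·(10,1) + (1,0)
…
step 3: (97, 9)  from 2·(43,4) + (11,1)
step 4: (140, 13)  from 1·(97,9) + (43,4)
…
step 7: (2251, 209)  from 2·(797,74) + (657,61)
step 8: (7550, 701)  from 3·(2251,209) + (797,74)
step 9: (9801, 910)  from 1·(7550,701) + (2251,209)
fundamental: x₁=9801, y₁=910  (since 96059601 − 116·828100 = 1)

9801 910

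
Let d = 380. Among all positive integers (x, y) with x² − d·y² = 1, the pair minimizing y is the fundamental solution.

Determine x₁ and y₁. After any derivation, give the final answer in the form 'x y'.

39 2

d=380: √d = [19; 2,38] (ℓ=2, even), read p_1/q_1
step 0: (19, 1)  from 19·(1,0) + (0,1)
step 1: (39, 2)  from 2·(19,1) + (1,0)
fundamental: x₁=39, y₁=2  (since 1521 − 380·4 = 1)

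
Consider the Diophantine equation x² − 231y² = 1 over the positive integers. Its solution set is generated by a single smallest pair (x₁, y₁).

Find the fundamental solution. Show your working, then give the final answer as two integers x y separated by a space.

[15; 5,30] for √231; ℓ=2 ⇒ convergent index 1
step 0: (15, 1)  from 15·(1,0) + (0,1)
step 1: (76, 5)  from 5·(15,1) + (1,0)
fundamental: x₁=76, y₁=5  (since 5776 − 231·25 = 1)

76 5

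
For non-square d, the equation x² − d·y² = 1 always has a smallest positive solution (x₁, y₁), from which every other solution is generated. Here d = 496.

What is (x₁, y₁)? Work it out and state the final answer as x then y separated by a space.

d=496: √d = [22; 3,1,2,4,1,…,1,3,44] (ℓ=16, even), read p_15/q_15
i=0: a=22 ⇒ p=22, q=1
i=1: a=3 ⇒ p=67, q=3
…
i=3: a=2 ⇒ p=245, q=11
i=4: a=4 ⇒ p=1069, q=48
i=5: a=1 ⇒ p=1314, q=59
…
i=8: a=2 ⇒ p=14543, q=653
…
i=11: a=1 ⇒ p=84875, q=3811
…
i=14: a=1 ⇒ p=1252502, q=56239
i=15: a=3 ⇒ p=4620799, q=207480
fundamental: x₁=4620799, y₁=207480  (since 21351783398401 − 496·43047950400 = 1)

4620799 207480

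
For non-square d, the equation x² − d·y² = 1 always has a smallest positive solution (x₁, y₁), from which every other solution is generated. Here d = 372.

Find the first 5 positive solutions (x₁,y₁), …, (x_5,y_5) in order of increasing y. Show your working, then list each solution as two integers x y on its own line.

√372 → a₀=19, period (3,2,12,2,3,38); ℓ=6 even so k=5
a_0=19:  p_0=19·1+0=19,  q_0=19·0+1=1
a_1=3:  p_1=3·19+1=58,  q_1=3·1+0=3
a_2=2:  p_2=2·58+19=135,  q_2=2·3+1=7
a_3=12:  p_3=12·135+58=1678,  q_3=12·7+3=87
a_4=2:  p_4=2·1678+135=3491,  q_4=2·87+7=181
a_5=3:  p_5=3·3491+1678=12151,  q_5=3·181+87=630
→ (12151, 630).  Check: 12151²=147646801, 372·630²=147646800, difference 1.
k=2:  x_2 = 12151·12151+372·630·630 = 295293601,  y_2 = 12151·630+630·12151 = 15310260
k=3:  x_3 = 12151·295293601+372·630·15310260 = 7176225079351,  y_3 = 12151·15310260+630·295293601 = 372069937890
k=4:  x_4 = 12151·7176225079351+372·630·372069937890 = 174396621583094401,  y_4 = 12151·372069937890+630·7176225079351 = 9042043615292520
k=5:  x_5 = 12151·174396621583094401+372·630·9042043615292520 = 4238186690536135053751,  y_5 = 12151·9042043615292520+630·174396621583094401 = 219739743566768883150

12151 630
295293601 15310260
7176225079351 372069937890
174396621583094401 9042043615292520
4238186690536135053751 219739743566768883150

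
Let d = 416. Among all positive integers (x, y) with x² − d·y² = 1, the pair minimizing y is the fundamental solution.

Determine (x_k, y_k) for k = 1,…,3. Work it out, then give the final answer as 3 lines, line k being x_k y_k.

√416 = [20; 2,1,1,9,1,1,2,40, …], period ℓ=8 (even) → k=7
a_0=20:  p_0=20·1+0=20,  q_0=20·0+1=1
…
a_3=1:  p_3=1·61+41=102,  q_3=1·3+2=5
…
a_6=1:  p_6=1·1081+979=2060,  q_6=1·53+48=101
a_7=2:  p_7=2·2060+1081=5201,  q_7=2·101+53=255
fundamental: x₁=5201, y₁=255  (since 27050401 − 416·65025 = 1)
k=2:  x_2 = 5201·5201+416·255·255 = 54100801,  y_2 = 5201·255+255·5201 = 2652510
k=3:  x_3 = 5201·54100801+416·255·2652510 = 562756526801,  y_3 = 5201·2652510+255·54100801 = 27591408765

5201 255
54100801 2652510
562756526801 27591408765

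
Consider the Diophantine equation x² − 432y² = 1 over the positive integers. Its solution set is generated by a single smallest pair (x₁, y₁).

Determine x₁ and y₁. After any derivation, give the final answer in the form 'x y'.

√432 = [20; 1,3,1,1,1,3,1,40, …], period ℓ=8 (even) → k=7
i=0: a=20 ⇒ p=20, q=1
…
i=2: a=3 ⇒ p=83, q=4
i=3: a=1 ⇒ p=104, q=5
…
i=6: a=3 ⇒ p=1060, q=51
i=7: a=1 ⇒ p=1351, q=65
fundamental: x₁=1351, y₁=65  (since 1825201 − 432·4225 = 1)

1351 65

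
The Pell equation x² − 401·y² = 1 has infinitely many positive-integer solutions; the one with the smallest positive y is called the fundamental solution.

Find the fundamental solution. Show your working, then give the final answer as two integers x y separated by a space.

d=401: √d = [20; 40] (ℓ=1, odd), read p_1/q_1
i=0: a=20 ⇒ p=20, q=1
i=1: a=40 ⇒ p=801, q=40
fundamental: x₁=801, y₁=40  (since 641601 − 401·1600 = 1)

801 40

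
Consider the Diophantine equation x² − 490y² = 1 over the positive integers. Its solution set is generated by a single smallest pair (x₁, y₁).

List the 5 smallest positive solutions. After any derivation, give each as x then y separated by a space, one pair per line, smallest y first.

[22; 7,2,1,4,4,4,1,2,7,44] for √490; ℓ=10 ⇒ convergent index 9
i=0: a=22 ⇒ p=22, q=1
…
i=2: a=2 ⇒ p=332, q=15
…
i=5: a=4 ⇒ p=9607, q=434
i=6: a=4 ⇒ p=40708, q=1839
i=7: a=1 ⇒ p=50315, q=2273
i=8: a=2 ⇒ p=141338, q=6385
i=9: a=7 ⇒ p=1039681, q=46968
fundamental: x₁=1039681, y₁=46968  (since 1080936581761 − 490·2205993024 = 1)
(1039681+46968√490)^2 = 2161873163521 + 97663474416√490
(1039681+46968√490)^3 = 4495316905044313921 + 203077717488555624√490
(1039681+46968√490)^4 = 9347391150304592810234881 + 422272088792340335957472√490
(1039681+46968√490)^5 = 19436609957075163398170578312001 + 878056535095215307939712337240√490

1039681 46968
2161873163521 97663474416
4495316905044313921 203077717488555624
9347391150304592810234881 422272088792340335957472
19436609957075163398170578312001 878056535095215307939712337240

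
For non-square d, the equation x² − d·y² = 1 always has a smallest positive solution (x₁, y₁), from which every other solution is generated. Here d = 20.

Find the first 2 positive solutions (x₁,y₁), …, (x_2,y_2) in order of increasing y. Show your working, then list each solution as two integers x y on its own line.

9 2
161 36

[4; 2,8] for √20; ℓ=2 ⇒ convergent index 1
step 0: (4, 1)  from 4·(1,0) + (0,1)
step 1: (9, 2)  from 2·(4,1) + (1,0)
(x₁, y₁) = (9, 2);  9² − 20·2² = 1 ✓
n=2: (9,2)∘(9,2) = (9·9+20·2·2, 9·2+2·9) = (161,36)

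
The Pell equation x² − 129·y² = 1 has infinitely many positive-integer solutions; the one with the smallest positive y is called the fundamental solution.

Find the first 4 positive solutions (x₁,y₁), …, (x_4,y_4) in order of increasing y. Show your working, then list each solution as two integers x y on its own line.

16855 1484
568182049 50025640
19153416854935 1686364322916
645661681611676801 56847341275472720

√129 = [11; 2,1,3,1,6,1,3,1,2,22, …], period ℓ=10 (even) → k=9
i=0: a=11 ⇒ p=11, q=1
i=1: a=2 ⇒ p=23, q=2
…
i=4: a=1 ⇒ p=159, q=14
i=5: a=6 ⇒ p=1079, q=95
i=6: a=1 ⇒ p=1238, q=109
…
i=8: a=1 ⇒ p=6031, q=531
i=9: a=2 ⇒ p=16855, q=1484
fundamental: x₁=16855, y₁=1484  (since 284091025 − 129·2202256 = 1)
k=2:  x_2 = 16855·16855+129·1484·1484 = 568182049,  y_2 = 16855·1484+1484·16855 = 50025640
k=3:  x_3 = 16855·568182049+129·1484·50025640 = 19153416854935,  y_3 = 16855·50025640+1484·568182049 = 1686364322916
k=4:  x_4 = 16855·19153416854935+129·1484·1686364322916 = 645661681611676801,  y_4 = 16855·1686364322916+1484·19153416854935 = 56847341275472720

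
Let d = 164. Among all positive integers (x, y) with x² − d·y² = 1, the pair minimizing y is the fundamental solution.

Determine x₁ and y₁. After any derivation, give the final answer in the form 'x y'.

2049 160

√164 = [12; 1,4,6,4,1,24, …], period ℓ=6 (even) → k=5
k=0  a_k=12  p_k/q_k = 12/1
k=1  a_k=1  p_k/q_k = 13/1
…
k=3  a_k=6  p_k/q_k = 397/31
k=4  a_k=4  p_k/q_k = 1652/129
k=5  a_k=1  p_k/q_k = 2049/160
→ (2049, 160).  Check: 2049²=4198401, 164·160²=4198400, difference 1.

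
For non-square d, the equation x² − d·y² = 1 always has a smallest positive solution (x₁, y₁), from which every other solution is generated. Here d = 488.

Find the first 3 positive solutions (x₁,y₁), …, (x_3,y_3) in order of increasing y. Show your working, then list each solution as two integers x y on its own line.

√488 → a₀=22, period (11,44); ℓ=2 even so k=1
k=0  a_k=22  p_k/q_k = 22/1
k=1  a_k=11  p_k/q_k = 243/11
→ (243, 11).  Check: 243²=59049, 488·11²=59048, difference 1.
k=2:  x_2 = 243·243+488·11·11 = 118097,  y_2 = 243·11+11·243 = 5346
k=3:  x_3 = 243·118097+488·11·5346 = 57394899,  y_3 = 243·5346+11·118097 = 2598145

243 11
118097 5346
57394899 2598145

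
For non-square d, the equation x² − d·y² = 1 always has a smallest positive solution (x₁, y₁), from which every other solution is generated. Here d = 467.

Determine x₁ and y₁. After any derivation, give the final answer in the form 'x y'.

√467 → a₀=21, period (1,1,1,1,3,…,1,1,42); ℓ=14 even so k=13
step 0: (21, 1)  from 21·(1,0) + (0,1)
step 1: (22, 1)  from 1·(21,1) + (1,0)
step 2: (43, 2)  from 1·(22,1) + (21,1)
…
step 4: (108, 5)  from 1·(65,3) + (43,2)
step 5: (389, 18)  from 3·(108,5) + (65,3)
step 6: (1275, 59)  from 3·(389,18) + (108,5)
…
step 8: (82767, 3830)  from 3·(27164,1257) + (1275,59)
…
step 10: (358232, 16577)  from 1·(275465,12747) + (82767,3830)
step 11: (633697, 29324)  from 1·(358232,16577) + (275465,12747)
step 12: (991929, 45901)  from 1·(633697,29324) + (358232,16577)
step 13: (1625626, 75225)  from 1·(991929,45901) + (633697,29324)
(x₁, y₁) = (1625626, 75225);  1625626² − 467·75225² = 1 ✓

1625626 75225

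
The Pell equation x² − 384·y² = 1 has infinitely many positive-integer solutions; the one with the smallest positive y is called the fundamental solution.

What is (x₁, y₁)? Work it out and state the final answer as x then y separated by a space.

4801 245

[19; 1,1,2,9,2,1,1,38] for √384; ℓ=8 ⇒ convergent index 7
i=0: a=19 ⇒ p=19, q=1
…
i=2: a=1 ⇒ p=39, q=2
…
i=4: a=9 ⇒ p=921, q=47
…
i=6: a=1 ⇒ p=2861, q=146
i=7: a=1 ⇒ p=4801, q=245
(x₁, y₁) = (4801, 245);  4801² − 384·245² = 1 ✓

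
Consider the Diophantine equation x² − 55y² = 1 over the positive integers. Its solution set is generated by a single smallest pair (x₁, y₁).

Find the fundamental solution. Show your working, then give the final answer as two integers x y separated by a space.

89 12

√55 → a₀=7, period (2,2,2,14); ℓ=4 even so k=3
a_0=7:  p_0=7·1+0=7,  q_0=7·0+1=1
…
a_2=2:  p_2=2·15+7=37,  q_2=2·2+1=5
a_3=2:  p_3=2·37+15=89,  q_3=2·5+2=12
fundamental: x₁=89, y₁=12  (since 7921 − 55·144 = 1)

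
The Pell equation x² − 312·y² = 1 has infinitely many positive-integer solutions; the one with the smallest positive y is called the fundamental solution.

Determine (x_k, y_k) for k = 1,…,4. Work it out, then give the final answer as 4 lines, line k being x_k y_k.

√312 → a₀=17, period (1,1,1,34); ℓ=4 even so k=3
k=0  a_k=17  p_k/q_k = 17/1
…
k=2  a_k=1  p_k/q_k = 35/2
k=3  a_k=1  p_k/q_k = 53/3
(x₁, y₁) = (53, 3);  53² − 312·3² = 1 ✓
(x_2, y_2) = (53·53 + 312·3·3, 53·3 + 3·53) = (5617, 318)
(x_3, y_3) = (53·5617 + 312·3·318, 53·318 + 3·5617) = (595349, 33705)
(x_4, y_4) = (53·595349 + 312·3·33705, 53·33705 + 3·595349) = (63101377, 3572412)

53 3
5617 318
595349 33705
63101377 3572412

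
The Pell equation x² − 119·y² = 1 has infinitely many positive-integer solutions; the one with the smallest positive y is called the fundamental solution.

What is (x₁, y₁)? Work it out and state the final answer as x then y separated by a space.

120 11

d=119: √d = [10; 1,9,1,20] (ℓ=4, even), read p_3/q_3
k=0  a_k=10  p_k/q_k = 10/1
…
k=2  a_k=9  p_k/q_k = 109/10
k=3  a_k=1  p_k/q_k = 120/11
→ (120, 11).  Check: 120²=14400, 119·11²=14399, difference 1.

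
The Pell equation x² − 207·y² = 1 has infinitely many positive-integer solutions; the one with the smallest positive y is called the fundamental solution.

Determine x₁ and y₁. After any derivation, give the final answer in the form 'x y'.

[14; 2,1,1,2,1,1,2,28] for √207; ℓ=8 ⇒ convergent index 7
a_0=14:  p_0=14·1+0=14,  q_0=14·0+1=1
…
a_2=1:  p_2=1·29+14=43,  q_2=1·2+1=3
a_3=1:  p_3=1·43+29=72,  q_3=1·3+2=5
a_4=2:  p_4=2·72+43=187,  q_4=2·5+3=13
a_5=1:  p_5=1·187+72=259,  q_5=1·13+5=18
a_6=1:  p_6=1·259+187=446,  q_6=1·18+13=31
a_7=2:  p_7=2·446+259=1151,  q_7=2·31+18=80
→ (1151, 80).  Check: 1151²=1324801, 207·80²=1324800, difference 1.

1151 80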